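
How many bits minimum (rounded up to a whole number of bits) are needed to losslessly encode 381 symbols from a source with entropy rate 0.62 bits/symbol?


Minimum bits >= n * H = 381 * 0.62 = 236.22, rounded up to a whole number of bits = 237

237 bits


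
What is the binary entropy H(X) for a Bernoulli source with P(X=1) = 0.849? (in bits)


H = -p*log2(p) - (1-p)*log2(1-p). -0.849*log2(0.849) = 0.200503; -0.151*log2(0.151) = 0.411834. H = 0.200503 + 0.411834 = 0.6123

0.6123 bits


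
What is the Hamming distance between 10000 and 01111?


Count differing positions: ^ ^ ^ ^ ^ = 5 differences

5


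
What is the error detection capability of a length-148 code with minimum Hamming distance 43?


Detection capability = d_min - 1 = 43 - 1 = 42

42 errors


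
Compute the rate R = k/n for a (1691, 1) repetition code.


Rate = k/n = 1/1691

1/1691


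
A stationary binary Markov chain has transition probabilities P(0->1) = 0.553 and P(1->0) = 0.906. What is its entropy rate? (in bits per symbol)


Stationary distribution: pi_0 = p10/(p01+p10) = 0.621, pi_1 = 0.379. Entropy rate H' = pi_0*H(p01) + pi_1*H(p10) = 0.621*0.9919 + 0.379*0.4497 = 0.7864

0.7864 bits/symbol


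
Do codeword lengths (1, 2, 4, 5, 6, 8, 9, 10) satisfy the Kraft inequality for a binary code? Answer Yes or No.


Kraft sum = sum(2^(-l_i)) = 0.8662, need <= 1. Result: satisfied (a binary prefix-free code with these lengths exists)

Yes


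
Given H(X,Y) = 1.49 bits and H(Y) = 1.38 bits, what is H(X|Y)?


H(X|Y) = H(X,Y) - H(Y) = 1.49 - 1.38 = 0.11

0.11 bits


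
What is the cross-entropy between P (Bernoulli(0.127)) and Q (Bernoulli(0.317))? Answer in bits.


H(P,Q) = -p*log2(q) - (1-p)*log2(1-q). -0.127*log2(0.317) = 0.210496; -0.873*log2(0.683) = 0.480187. H(P,Q) = 0.210496 + 0.480187 = 0.6907

0.6907 bits


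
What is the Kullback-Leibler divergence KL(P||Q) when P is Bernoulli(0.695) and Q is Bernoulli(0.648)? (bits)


KL = p*log2(p/q) + (1-p)*log2((1-p)/(1-q)) = 0.695*log2(0.695/0.648) + 0.305*log2(0.305/0.352) = 0.0071

0.0071 bits


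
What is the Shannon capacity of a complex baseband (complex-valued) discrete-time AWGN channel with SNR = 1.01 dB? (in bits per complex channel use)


SNR_linear = 10^(1.01/10) = 1.2618; C = log2(1 + SNR_linear) = log2(1 + 1.2618) = 1.1775

1.1775 bits/channel use


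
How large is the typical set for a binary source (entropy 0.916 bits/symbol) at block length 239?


log2|A_typical| = nH = 239 * 0.916 = 218.924, so |A_typical| ~ 2^218.924 = 7.993e+65

7.993e+65


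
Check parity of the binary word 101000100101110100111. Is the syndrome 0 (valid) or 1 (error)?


Syndrome = XOR of all bits = 1 XOR 0 XOR 1 XOR 0 XOR 0 XOR 0 XOR 1 XOR 0 XOR 0 XOR 1 XOR 0 XOR 1 XOR 1 XOR 1 XOR 0 XOR 1 XOR 0 XOR 0 XOR 1 XOR 1 XOR 1 = 1

1


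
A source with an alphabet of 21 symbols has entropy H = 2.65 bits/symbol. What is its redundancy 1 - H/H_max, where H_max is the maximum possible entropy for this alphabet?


H_max = log2(K) = log2(21) = 4.3923 bits/symbol. Redundancy = 1 - H/H_max = 1 - 2.65/4.3923 = 1 - 0.6033 = 0.3967

0.3967


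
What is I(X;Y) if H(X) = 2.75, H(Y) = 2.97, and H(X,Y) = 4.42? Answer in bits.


I(X;Y) = H(X) + H(Y) - H(X,Y) = 2.75 + 2.97 - 4.42 = 1.3

1.3 bits


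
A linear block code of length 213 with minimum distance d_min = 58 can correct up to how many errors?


Correction capability = floor((d-1)/2) = floor((58-1)/2) = 28

28 errors


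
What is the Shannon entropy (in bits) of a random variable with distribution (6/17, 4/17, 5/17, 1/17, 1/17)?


H = -sum(p_i * log2(p_i)). Terms: -(6/17)*log2(6/17) = 0.530294; -(4/17)*log2(4/17) = 0.491168; -(5/17)*log2(5/17) = 0.519275; -(1/17)*log2(1/17) = 0.240439; -(1/17)*log2(1/17) = 0.240439. H = 0.530294 + 0.491168 + 0.519275 + 0.240439 + 0.240439 = 2.0216

2.0216 bits


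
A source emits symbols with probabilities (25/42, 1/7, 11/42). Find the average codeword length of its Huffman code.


Huffman construction (repeatedly merge the two least-probable nodes; each merge adds 1 bit to every symbol beneath it): 1/7 + 11/42 = 17/42; 17/42 + 25/42 = 1. Resulting codeword lengths (in the order the probabilities were given): (1, 2, 2). L_avg = sum(p_i * l_i) = 25/42*1 + 1/7*2 + 11/42*2 = 59/42 = 1.4048

1.4048 bits


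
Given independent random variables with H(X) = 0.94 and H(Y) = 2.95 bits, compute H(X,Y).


For independent variables, H(X,Y) = H(X) + H(Y) = 0.94 + 2.95 = 3.89

3.89 bits


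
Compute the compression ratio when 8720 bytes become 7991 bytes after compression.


Ratio = original / compressed = 8720 / 7991 = 1.0912

1.0912


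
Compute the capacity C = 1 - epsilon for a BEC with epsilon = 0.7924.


C = 1 - epsilon = 1 - 0.7924 = 0.2076

0.2076 bits


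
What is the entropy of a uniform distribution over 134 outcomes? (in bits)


H = log2(n) = log2(134) = 7.0661

7.0661 bits


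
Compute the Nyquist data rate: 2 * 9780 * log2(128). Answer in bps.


Rate = 2 * B * log2(M) = 2 * 9780 * 7.0 = 136920.0

136920.0 bps


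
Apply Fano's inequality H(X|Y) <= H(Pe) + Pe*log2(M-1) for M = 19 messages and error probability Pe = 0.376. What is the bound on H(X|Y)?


H(Pe) = -Pe*log2(Pe) - (1-Pe)*log2(1-Pe) = -0.376*log2(0.376) - 0.624*log2(0.624) = 0.530609 + 0.424558 = 0.9552. Pe*log2(M-1) = 0.376*log2(18) = 1.567892. Bound = H(Pe) + Pe*log2(M-1) = 0.530609 + 0.424558 + 1.567892 = 2.5231

2.5231 bits


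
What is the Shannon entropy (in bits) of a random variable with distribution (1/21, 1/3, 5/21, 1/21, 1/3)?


H = -sum(p_i * log2(p_i)). Terms: -(1/21)*log2(1/21) = 0.209158; -(1/3)*log2(1/3) = 0.528321; -(5/21)*log2(5/21) = 0.492950; -(1/21)*log2(1/21) = 0.209158; -(1/3)*log2(1/3) = 0.528321. H = 0.209158 + 0.528321 + 0.492950 + 0.209158 + 0.528321 = 1.9679

1.9679 bits


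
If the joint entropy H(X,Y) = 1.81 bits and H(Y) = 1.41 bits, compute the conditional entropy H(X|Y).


H(X|Y) = H(X,Y) - H(Y) = 1.81 - 1.41 = 0.4

0.4 bits


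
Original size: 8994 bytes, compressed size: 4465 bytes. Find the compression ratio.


Ratio = original / compressed = 8994 / 4465 = 2.0143

2.0143


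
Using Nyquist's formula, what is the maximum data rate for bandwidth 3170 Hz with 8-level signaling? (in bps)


Rate = 2 * B * log2(M) = 2 * 3170 * 3.0 = 19020.0

19020.0 bps


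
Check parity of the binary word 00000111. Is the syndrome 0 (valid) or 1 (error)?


Syndrome = XOR of all bits = 0 XOR 0 XOR 0 XOR 0 XOR 0 XOR 1 XOR 1 XOR 1 = 1

1


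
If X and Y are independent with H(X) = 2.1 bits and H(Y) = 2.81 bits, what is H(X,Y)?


For independent variables, H(X,Y) = H(X) + H(Y) = 2.1 + 2.81 = 4.91

4.91 bits


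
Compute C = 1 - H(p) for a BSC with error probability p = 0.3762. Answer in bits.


H(p) = -p*log2(p) - (1-p)*log2(1-p) = -0.3762*log2(0.3762) - 0.6238*log2(0.6238) = 0.530603 + 0.424711 = 0.9553. C = 1 - H(p) = 1 - 0.9553 = 0.0447

0.0447 bits


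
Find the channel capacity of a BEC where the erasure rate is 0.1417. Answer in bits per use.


C = 1 - epsilon = 1 - 0.1417 = 0.8583

0.8583 bits


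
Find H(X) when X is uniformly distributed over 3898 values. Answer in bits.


H = log2(n) = log2(3898) = 11.9285

11.9285 bits


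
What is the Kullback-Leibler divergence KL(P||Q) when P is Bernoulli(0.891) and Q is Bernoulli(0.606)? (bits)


KL = p*log2(p/q) + (1-p)*log2((1-p)/(1-q)) = 0.891*log2(0.891/0.606) + 0.109*log2(0.109/0.394) = 0.2934

0.2934 bits


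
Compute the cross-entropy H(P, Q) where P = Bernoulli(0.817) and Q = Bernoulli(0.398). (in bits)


H(P,Q) = -p*log2(q) - (1-p)*log2(1-q). -0.817*log2(0.398) = 1.085923; -0.183*log2(0.602) = 0.133986. H(P,Q) = 1.085923 + 0.133986 = 1.2199

1.2199 bits


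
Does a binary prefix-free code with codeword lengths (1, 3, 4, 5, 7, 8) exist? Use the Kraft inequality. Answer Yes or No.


Kraft sum = sum(2^(-l_i)) = 0.7305, need <= 1. Result: satisfied (a binary prefix-free code with these lengths exists)

Yes


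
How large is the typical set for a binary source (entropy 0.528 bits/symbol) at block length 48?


log2|A_typical| = nH = 48 * 0.528 = 25.344, so |A_typical| ~ 2^25.344 = 4.259e+07

4.259e+07


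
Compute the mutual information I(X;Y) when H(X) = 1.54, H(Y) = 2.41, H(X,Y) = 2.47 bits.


I(X;Y) = H(X) + H(Y) - H(X,Y) = 1.54 + 2.41 - 2.47 = 1.48

1.48 bits


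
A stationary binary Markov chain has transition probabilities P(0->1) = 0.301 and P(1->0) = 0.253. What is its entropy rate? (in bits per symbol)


Stationary distribution: pi_0 = p10/(p01+p10) = 0.4567, pi_1 = 0.5433. Entropy rate H' = pi_0*H(p01) + pi_1*H(p10) = 0.4567*0.8825 + 0.5433*0.816 = 0.8464

0.8464 bits/symbol


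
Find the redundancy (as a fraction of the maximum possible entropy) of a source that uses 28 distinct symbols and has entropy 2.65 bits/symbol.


H_max = log2(K) = log2(28) = 4.8074 bits/symbol. Redundancy = 1 - H/H_max = 1 - 2.65/4.8074 = 1 - 0.5512 = 0.4488

0.4488


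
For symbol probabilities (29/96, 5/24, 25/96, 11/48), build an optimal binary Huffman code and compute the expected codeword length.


Huffman construction (repeatedly merge the two least-probable nodes; each merge adds 1 bit to every symbol beneath it): 5/24 + 11/48 = 7/16; 25/96 + 29/96 = 9/16; 7/16 + 9/16 = 1. Resulting codeword lengths (in the order the probabilities were given): (2, 2, 2, 2). L_avg = sum(p_i * l_i) = 29/96*2 + 5/24*2 + 25/96*2 + 11/48*2 = 2

2.0 bits


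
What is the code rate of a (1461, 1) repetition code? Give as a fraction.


Rate = k/n = 1/1461

1/1461


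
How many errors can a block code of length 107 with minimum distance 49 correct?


Correction capability = floor((d-1)/2) = floor((49-1)/2) = 24

24 errors


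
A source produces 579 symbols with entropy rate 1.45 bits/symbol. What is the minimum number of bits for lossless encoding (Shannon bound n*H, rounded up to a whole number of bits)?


Minimum bits >= n * H = 579 * 1.45 = 839.55, rounded up to a whole number of bits = 840

840 bits


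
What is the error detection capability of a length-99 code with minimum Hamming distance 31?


Detection capability = d_min - 1 = 31 - 1 = 30

30 errors


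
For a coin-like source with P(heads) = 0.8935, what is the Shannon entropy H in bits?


H = -p*log2(p) - (1-p)*log2(1-p). -0.8935*log2(0.8935) = 0.145158; -0.1065*log2(0.1065) = 0.344109. H = 0.145158 + 0.344109 = 0.4893

0.4893 bits


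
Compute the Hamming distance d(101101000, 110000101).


Count differing positions: . ^ ^ ^ . ^ ^ . ^ = 6 differences

6


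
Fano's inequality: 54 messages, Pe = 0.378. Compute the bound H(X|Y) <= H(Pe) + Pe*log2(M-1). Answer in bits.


H(Pe) = -Pe*log2(Pe) - (1-Pe)*log2(1-Pe) = -0.378*log2(0.378) - 0.622*log2(0.622) = 0.530539 + 0.426078 = 0.9566. Pe*log2(M-1) = 0.378*log2(53) = 2.165154. Bound = H(Pe) + Pe*log2(M-1) = 0.530539 + 0.426078 + 2.165154 = 3.1218

3.1218 bits


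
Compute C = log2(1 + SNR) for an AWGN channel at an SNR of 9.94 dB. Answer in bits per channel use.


SNR_linear = 10^(9.94/10) = 9.8628; C = log2(1 + SNR_linear) = log2(1 + 9.8628) = 3.4413

3.4413 bits/channel use


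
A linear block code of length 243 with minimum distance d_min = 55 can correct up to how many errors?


Correction capability = floor((d-1)/2) = floor((55-1)/2) = 27

27 errors


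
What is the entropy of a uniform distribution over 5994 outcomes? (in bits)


H = log2(n) = log2(5994) = 12.5493

12.5493 bits


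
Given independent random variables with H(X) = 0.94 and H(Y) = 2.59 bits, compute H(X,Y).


For independent variables, H(X,Y) = H(X) + H(Y) = 0.94 + 2.59 = 3.53

3.53 bits


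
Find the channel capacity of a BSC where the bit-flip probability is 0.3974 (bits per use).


H(p) = -p*log2(p) - (1-p)*log2(1-p) = -0.3974*log2(0.3974) - 0.6026*log2(0.6026) = 0.529073 + 0.440336 = 0.9694. C = 1 - H(p) = 1 - 0.9694 = 0.0306

0.0306 bits


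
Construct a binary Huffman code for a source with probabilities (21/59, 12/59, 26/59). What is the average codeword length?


Huffman construction (repeatedly merge the two least-probable nodes; each merge adds 1 bit to every symbol beneath it): 12/59 + 21/59 = 33/59; 26/59 + 33/59 = 1. Resulting codeword lengths (in the order the probabilities were given): (2, 2, 1). L_avg = sum(p_i * l_i) = 21/59*2 + 12/59*2 + 26/59*1 = 92/59 = 1.5593

1.5593 bits


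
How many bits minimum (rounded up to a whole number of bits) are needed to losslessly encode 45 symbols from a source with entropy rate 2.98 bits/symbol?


Minimum bits >= n * H = 45 * 2.98 = 134.1, rounded up to a whole number of bits = 135

135 bits


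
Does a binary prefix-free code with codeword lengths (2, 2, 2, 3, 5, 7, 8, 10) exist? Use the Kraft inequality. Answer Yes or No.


Kraft sum = sum(2^(-l_i)) = 0.9189, need <= 1. Result: satisfied (a binary prefix-free code with these lengths exists)

Yes


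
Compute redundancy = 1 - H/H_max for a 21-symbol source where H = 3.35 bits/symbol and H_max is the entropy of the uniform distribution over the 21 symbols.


H_max = log2(K) = log2(21) = 4.3923 bits/symbol. Redundancy = 1 - H/H_max = 1 - 3.35/4.3923 = 1 - 0.7627 = 0.2373

0.2373


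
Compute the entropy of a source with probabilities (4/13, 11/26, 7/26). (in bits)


H = -sum(p_i * log2(p_i)). Terms: -(4/13)*log2(4/13) = 0.523212; -(11/26)*log2(11/26) = 0.525042; -(7/26)*log2(7/26) = 0.509677. H = 0.523212 + 0.525042 + 0.509677 = 1.5579

1.5579 bits


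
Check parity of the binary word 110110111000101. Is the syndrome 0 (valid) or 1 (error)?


Syndrome = XOR of all bits = 1 XOR 1 XOR 0 XOR 1 XOR 1 XOR 0 XOR 1 XOR 1 XOR 1 XOR 0 XOR 0 XOR 0 XOR 1 XOR 0 XOR 1 = 1

1


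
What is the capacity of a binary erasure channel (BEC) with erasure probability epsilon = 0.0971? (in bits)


C = 1 - epsilon = 1 - 0.0971 = 0.9029

0.9029 bits


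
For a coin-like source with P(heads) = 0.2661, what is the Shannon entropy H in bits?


H = -p*log2(p) - (1-p)*log2(1-p). -0.2661*log2(0.2661) = 0.508240; -0.7339*log2(0.7339) = 0.327572. H = 0.508240 + 0.327572 = 0.8358

0.8358 bits


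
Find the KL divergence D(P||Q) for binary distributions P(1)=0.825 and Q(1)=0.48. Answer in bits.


KL = p*log2(p/q) + (1-p)*log2((1-p)/(1-q)) = 0.825*log2(0.825/0.48) + 0.175*log2(0.175/0.52) = 0.3697

0.3697 bits


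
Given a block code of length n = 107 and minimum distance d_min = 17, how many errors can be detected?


Detection capability = d_min - 1 = 17 - 1 = 16

16 errors


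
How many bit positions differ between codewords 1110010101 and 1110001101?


Count differing positions: . . . . . ^ ^ . . . = 2 differences

2


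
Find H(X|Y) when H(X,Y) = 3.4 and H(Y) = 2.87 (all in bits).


H(X|Y) = H(X,Y) - H(Y) = 3.4 - 2.87 = 0.53

0.53 bits


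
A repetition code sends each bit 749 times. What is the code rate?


Rate = k/n = 1/749

1/749


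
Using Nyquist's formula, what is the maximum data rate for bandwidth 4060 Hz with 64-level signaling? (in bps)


Rate = 2 * B * log2(M) = 2 * 4060 * 6.0 = 48720.0

48720.0 bps


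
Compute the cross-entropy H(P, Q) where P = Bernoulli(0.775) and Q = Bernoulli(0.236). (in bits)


H(P,Q) = -p*log2(q) - (1-p)*log2(1-q). -0.775*log2(0.236) = 1.614434; -0.225*log2(0.764) = 0.087380. H(P,Q) = 1.614434 + 0.087380 = 1.7018

1.7018 bits


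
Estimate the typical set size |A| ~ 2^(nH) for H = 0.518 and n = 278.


log2|A_typical| = nH = 278 * 0.518 = 144.004, so |A_typical| ~ 2^144.004 = 2.236e+43

2.236e+43


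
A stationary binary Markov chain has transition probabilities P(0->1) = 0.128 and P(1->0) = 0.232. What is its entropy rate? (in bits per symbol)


Stationary distribution: pi_0 = p10/(p01+p10) = 0.6444, pi_1 = 0.3556. Entropy rate H' = pi_0*H(p01) + pi_1*H(p10) = 0.6444*0.5519 + 0.3556*0.7815 = 0.6335

0.6335 bits/symbol


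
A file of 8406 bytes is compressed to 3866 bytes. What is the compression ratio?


Ratio = original / compressed = 8406 / 3866 = 2.1743

2.1743


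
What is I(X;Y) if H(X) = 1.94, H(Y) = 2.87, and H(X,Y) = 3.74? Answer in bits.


I(X;Y) = H(X) + H(Y) - H(X,Y) = 1.94 + 2.87 - 3.74 = 1.07

1.07 bits


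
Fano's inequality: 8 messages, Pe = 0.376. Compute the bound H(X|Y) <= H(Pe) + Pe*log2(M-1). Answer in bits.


H(Pe) = -Pe*log2(Pe) - (1-Pe)*log2(1-Pe) = -0.376*log2(0.376) - 0.624*log2(0.624) = 0.530609 + 0.424558 = 0.9552. Pe*log2(M-1) = 0.376*log2(7) = 1.055565. Bound = H(Pe) + Pe*log2(M-1) = 0.530609 + 0.424558 + 1.055565 = 2.0107

2.0107 bits


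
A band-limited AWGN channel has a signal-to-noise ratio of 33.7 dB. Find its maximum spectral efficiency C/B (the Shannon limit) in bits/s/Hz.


SNR_linear = 10^(33.7/10) = 2344.2288; C/B = log2(1 + SNR_linear) = log2(1 + 2344.2288) = 11.1955

11.1955 bits/s/Hz


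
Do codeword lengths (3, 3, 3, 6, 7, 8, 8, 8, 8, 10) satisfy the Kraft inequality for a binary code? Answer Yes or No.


Kraft sum = sum(2^(-l_i)) = 0.415, need <= 1. Result: satisfied (a binary prefix-free code with these lengths exists)

Yes


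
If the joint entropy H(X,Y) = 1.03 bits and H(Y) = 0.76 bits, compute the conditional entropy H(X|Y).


H(X|Y) = H(X,Y) - H(Y) = 1.03 - 0.76 = 0.27

0.27 bits


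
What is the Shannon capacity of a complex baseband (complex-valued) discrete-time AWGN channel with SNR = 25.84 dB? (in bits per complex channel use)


SNR_linear = 10^(25.84/10) = 383.7072; C = log2(1 + SNR_linear) = log2(1 + 383.7072) = 8.5876

8.5876 bits/channel use


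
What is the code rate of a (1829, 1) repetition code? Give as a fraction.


Rate = k/n = 1/1829

1/1829


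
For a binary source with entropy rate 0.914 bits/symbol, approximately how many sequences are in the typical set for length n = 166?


log2|A_typical| = nH = 166 * 0.914 = 151.724, so |A_typical| ~ 2^151.724 = 4.715e+45

4.715e+45


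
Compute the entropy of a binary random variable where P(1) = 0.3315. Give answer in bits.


H = -p*log2(p) - (1-p)*log2(1-p). -0.3315*log2(0.3315) = 0.528053; -0.6685*log2(0.6685) = 0.388399. H = 0.528053 + 0.388399 = 0.9165

0.9165 bits


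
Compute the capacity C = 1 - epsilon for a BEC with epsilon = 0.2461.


C = 1 - epsilon = 1 - 0.2461 = 0.7539

0.7539 bits


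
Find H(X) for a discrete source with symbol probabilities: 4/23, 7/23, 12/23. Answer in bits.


H = -sum(p_i * log2(p_i)). Terms: -(4/23)*log2(4/23) = 0.438880; -(7/23)*log2(7/23) = 0.522324; -(12/23)*log2(12/23) = 0.489704. H = 0.438880 + 0.522324 + 0.489704 = 1.4509

1.4509 bits


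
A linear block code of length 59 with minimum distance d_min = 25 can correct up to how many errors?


Correction capability = floor((d-1)/2) = floor((25-1)/2) = 12

12 errors


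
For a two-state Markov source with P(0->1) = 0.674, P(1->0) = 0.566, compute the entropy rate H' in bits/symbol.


Stationary distribution: pi_0 = p10/(p01+p10) = 0.4565, pi_1 = 0.5435. Entropy rate H' = pi_0*H(p01) + pi_1*H(p10) = 0.4565*0.9108 + 0.5435*0.9874 = 0.9524

0.9524 bits/symbol


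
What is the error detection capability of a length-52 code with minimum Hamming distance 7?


Detection capability = d_min - 1 = 7 - 1 = 6

6 errors


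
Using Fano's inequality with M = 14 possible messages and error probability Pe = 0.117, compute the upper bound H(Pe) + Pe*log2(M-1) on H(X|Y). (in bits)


H(Pe) = -Pe*log2(Pe) - (1-Pe)*log2(1-Pe) = -0.117*log2(0.117) - 0.883*log2(0.883) = 0.362164 + 0.158511 = 0.5207. Pe*log2(M-1) = 0.117*log2(13) = 0.432951. Bound = H(Pe) + Pe*log2(M-1) = 0.362164 + 0.158511 + 0.432951 = 0.9536

0.9536 bits


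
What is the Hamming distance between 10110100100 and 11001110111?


Count differing positions: . ^ ^ ^ ^ . ^ . . ^ ^ = 7 differences

7


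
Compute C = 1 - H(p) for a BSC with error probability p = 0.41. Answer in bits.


H(p) = -p*log2(p) - (1-p)*log2(1-p) = -0.41*log2(0.41) - 0.59*log2(0.59) = 0.527385 + 0.449116 = 0.9765. C = 1 - H(p) = 1 - 0.9765 = 0.0235

0.0235 bits


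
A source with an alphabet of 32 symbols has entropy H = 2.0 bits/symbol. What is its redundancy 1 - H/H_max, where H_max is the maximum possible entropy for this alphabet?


H_max = log2(K) = log2(32) = 5.0 bits/symbol. Redundancy = 1 - H/H_max = 1 - 2.0/5.0 = 1 - 0.4 = 0.6

0.6


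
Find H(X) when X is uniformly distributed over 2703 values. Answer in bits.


H = log2(n) = log2(2703) = 11.4003

11.4003 bits


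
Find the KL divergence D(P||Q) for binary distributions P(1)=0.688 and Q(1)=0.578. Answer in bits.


KL = p*log2(p/q) + (1-p)*log2((1-p)/(1-q)) = 0.688*log2(0.688/0.578) + 0.312*log2(0.312/0.422) = 0.037

0.037 bits


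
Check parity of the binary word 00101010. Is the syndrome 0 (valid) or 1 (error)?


Syndrome = XOR of all bits = 0 XOR 0 XOR 1 XOR 0 XOR 1 XOR 0 XOR 1 XOR 0 = 1

1


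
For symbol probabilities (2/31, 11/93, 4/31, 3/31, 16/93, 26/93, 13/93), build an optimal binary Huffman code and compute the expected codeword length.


Huffman construction (repeatedly merge the two least-probable nodes; each merge adds 1 bit to every symbol beneath it): 2/31 + 3/31 = 5/31; 11/93 + 4/31 = 23/93; 13/93 + 5/31 = 28/93; 16/93 + 23/93 = 13/31; 26/93 + 28/93 = 18/31; 13/31 + 18/31 = 1. Resulting codeword lengths (in the order the probabilities were given): (4, 3, 3, 4, 2, 2, 3). L_avg = sum(p_i * l_i) = 2/31*4 + 11/93*3 + 4/31*3 + 3/31*4 + 16/93*2 + 26/93*2 + 13/93*3 = 84/31 = 2.7097

2.7097 bits


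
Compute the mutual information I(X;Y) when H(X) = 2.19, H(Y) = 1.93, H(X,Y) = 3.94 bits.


I(X;Y) = H(X) + H(Y) - H(X,Y) = 2.19 + 1.93 - 3.94 = 0.18

0.18 bits


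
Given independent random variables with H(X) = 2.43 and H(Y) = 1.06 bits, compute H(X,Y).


For independent variables, H(X,Y) = H(X) + H(Y) = 2.43 + 1.06 = 3.49

3.49 bits


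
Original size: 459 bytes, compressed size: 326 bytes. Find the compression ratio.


Ratio = original / compressed = 459 / 326 = 1.408

1.408


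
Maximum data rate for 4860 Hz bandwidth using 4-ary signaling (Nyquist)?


Rate = 2 * B * log2(M) = 2 * 4860 * 2.0 = 19440.0

19440.0 bps


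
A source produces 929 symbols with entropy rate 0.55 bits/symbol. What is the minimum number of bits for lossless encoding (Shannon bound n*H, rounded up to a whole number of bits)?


Minimum bits >= n * H = 929 * 0.55 = 510.95, rounded up to a whole number of bits = 511

511 bits


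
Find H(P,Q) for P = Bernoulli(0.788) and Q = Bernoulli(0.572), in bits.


H(P,Q) = -p*log2(q) - (1-p)*log2(1-q). -0.788*log2(0.572) = 0.635059; -0.212*log2(0.428) = 0.259555. H(P,Q) = 0.635059 + 0.259555 = 0.8946

0.8946 bits


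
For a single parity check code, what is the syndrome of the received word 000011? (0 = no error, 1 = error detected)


Syndrome = XOR of all bits = 0 XOR 0 XOR 0 XOR 0 XOR 1 XOR 1 = 0

0


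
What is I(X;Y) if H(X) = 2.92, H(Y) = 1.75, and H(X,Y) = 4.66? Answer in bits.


I(X;Y) = H(X) + H(Y) - H(X,Y) = 2.92 + 1.75 - 4.66 = 0.01

0.01 bits


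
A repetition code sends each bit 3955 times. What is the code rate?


Rate = k/n = 1/3955

1/3955


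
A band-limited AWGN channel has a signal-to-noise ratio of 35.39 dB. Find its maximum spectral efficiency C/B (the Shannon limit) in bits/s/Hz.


SNR_linear = 10^(35.39/10) = 3459.3938; C/B = log2(1 + SNR_linear) = log2(1 + 3459.3938) = 11.7567

11.7567 bits/s/Hz


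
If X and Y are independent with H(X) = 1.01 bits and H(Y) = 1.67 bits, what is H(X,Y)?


For independent variables, H(X,Y) = H(X) + H(Y) = 1.01 + 1.67 = 2.68

2.68 bits


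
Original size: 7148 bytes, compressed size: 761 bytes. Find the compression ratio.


Ratio = original / compressed = 7148 / 761 = 9.3929

9.3929


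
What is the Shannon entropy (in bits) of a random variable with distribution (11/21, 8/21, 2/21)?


H = -sum(p_i * log2(p_i)). Terms: -(11/21)*log2(11/21) = 0.488654; -(8/21)*log2(8/21) = 0.530407; -(2/21)*log2(2/21) = 0.323078. H = 0.488654 + 0.530407 + 0.323078 = 1.3421

1.3421 bits


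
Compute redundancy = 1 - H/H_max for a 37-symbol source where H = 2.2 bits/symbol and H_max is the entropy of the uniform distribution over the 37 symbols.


H_max = log2(K) = log2(37) = 5.2095 bits/symbol. Redundancy = 1 - H/H_max = 1 - 2.2/5.2095 = 1 - 0.4223 = 0.5777

0.5777


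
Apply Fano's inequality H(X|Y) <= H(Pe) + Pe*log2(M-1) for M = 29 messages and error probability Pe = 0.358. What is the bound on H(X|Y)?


H(Pe) = -Pe*log2(Pe) - (1-Pe)*log2(1-Pe) = -0.358*log2(0.358) - 0.642*log2(0.642) = 0.530545 + 0.410466 = 0.941. Pe*log2(M-1) = 0.358*log2(28) = 1.721033. Bound = H(Pe) + Pe*log2(M-1) = 0.530545 + 0.410466 + 1.721033 = 2.662

2.662 bits


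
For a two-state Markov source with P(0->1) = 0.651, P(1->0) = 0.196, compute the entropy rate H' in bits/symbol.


Stationary distribution: pi_0 = p10/(p01+p10) = 0.2314, pi_1 = 0.7686. Entropy rate H' = pi_0*H(p01) + pi_1*H(p10) = 0.2314*0.9332 + 0.7686*0.7139 = 0.7646

0.7646 bits/symbol


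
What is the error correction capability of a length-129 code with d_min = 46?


Correction capability = floor((d-1)/2) = floor((46-1)/2) = 22

22 errors


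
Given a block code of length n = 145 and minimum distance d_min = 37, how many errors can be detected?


Detection capability = d_min - 1 = 37 - 1 = 36

36 errors


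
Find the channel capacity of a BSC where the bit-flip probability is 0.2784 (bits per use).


H(p) = -p*log2(p) - (1-p)*log2(1-p) = -0.2784*log2(0.2784) - 0.7216*log2(0.7216) = 0.513584 + 0.339678 = 0.8533. C = 1 - H(p) = 1 - 0.8533 = 0.1467

0.1467 bits


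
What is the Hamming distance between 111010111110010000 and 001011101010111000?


Count differing positions: ^ ^ . . . ^ . ^ . ^ . . ^ . ^ . . . = 7 differences

7


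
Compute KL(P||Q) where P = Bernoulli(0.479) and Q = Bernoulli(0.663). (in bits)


KL = p*log2(p/q) + (1-p)*log2((1-p)/(1-q)) = 0.479*log2(0.479/0.663) + 0.521*log2(0.521/0.337) = 0.1028

0.1028 bits


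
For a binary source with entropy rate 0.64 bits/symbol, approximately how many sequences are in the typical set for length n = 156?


log2|A_typical| = nH = 156 * 0.64 = 99.84, so |A_typical| ~ 2^99.84 = 1.135e+30

1.135e+30


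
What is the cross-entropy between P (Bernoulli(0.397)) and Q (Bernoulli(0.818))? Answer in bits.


H(P,Q) = -p*log2(q) - (1-p)*log2(1-q). -0.397*log2(0.818) = 0.115061; -0.603*log2(0.182) = 1.482168. H(P,Q) = 0.115061 + 1.482168 = 1.5972

1.5972 bits


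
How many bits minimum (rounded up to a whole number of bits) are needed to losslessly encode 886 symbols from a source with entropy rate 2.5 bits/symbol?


Minimum bits >= n * H = 886 * 2.5 = 2215.0, rounded up to a whole number of bits = 2215

2215 bits


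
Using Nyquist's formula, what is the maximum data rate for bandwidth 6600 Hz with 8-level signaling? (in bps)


Rate = 2 * B * log2(M) = 2 * 6600 * 3.0 = 39600.0

39600.0 bps


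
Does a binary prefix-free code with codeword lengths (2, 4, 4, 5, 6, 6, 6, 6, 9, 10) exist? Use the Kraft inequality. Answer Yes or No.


Kraft sum = sum(2^(-l_i)) = 0.4717, need <= 1. Result: satisfied (a binary prefix-free code with these lengths exists)

Yes


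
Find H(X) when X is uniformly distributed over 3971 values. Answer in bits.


H = log2(n) = log2(3971) = 11.9553

11.9553 bits


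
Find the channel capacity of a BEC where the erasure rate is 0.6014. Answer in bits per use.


C = 1 - epsilon = 1 - 0.6014 = 0.3986

0.3986 bits


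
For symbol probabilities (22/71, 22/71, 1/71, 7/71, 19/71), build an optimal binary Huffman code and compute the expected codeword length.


Huffman construction (repeatedly merge the two least-probable nodes; each merge adds 1 bit to every symbol beneath it): 1/71 + 7/71 = 8/71; 8/71 + 19/71 = 27/71; 22/71 + 22/71 = 44/71; 27/71 + 44/71 = 1. Resulting codeword lengths (in the order the probabilities were given): (2, 2, 3, 3, 2). L_avg = sum(p_i * l_i) = 22/71*2 + 22/71*2 + 1/71*3 + 7/71*3 + 19/71*2 = 150/71 = 2.1127

2.1127 bits


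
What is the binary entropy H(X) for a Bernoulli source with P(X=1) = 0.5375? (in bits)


H = -p*log2(p) - (1-p)*log2(1-p). -0.5375*log2(0.5375) = 0.481419; -0.4625*log2(0.4625) = 0.514520. H = 0.481419 + 0.514520 = 0.9959

0.9959 bits


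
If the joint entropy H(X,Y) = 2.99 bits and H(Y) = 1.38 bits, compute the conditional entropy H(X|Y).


H(X|Y) = H(X,Y) - H(Y) = 2.99 - 1.38 = 1.61

1.61 bits


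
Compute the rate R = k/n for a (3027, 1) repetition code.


Rate = k/n = 1/3027

1/3027


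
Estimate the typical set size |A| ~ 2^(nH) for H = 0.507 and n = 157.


log2|A_typical| = nH = 157 * 0.507 = 79.599, so |A_typical| ~ 2^79.599 = 9.156e+23

9.156e+23


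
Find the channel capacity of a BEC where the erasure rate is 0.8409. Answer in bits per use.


C = 1 - epsilon = 1 - 0.8409 = 0.1591

0.1591 bits


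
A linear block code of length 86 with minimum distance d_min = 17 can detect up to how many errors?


Detection capability = d_min - 1 = 17 - 1 = 16

16 errors


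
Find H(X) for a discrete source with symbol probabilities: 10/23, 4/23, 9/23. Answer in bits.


H = -sum(p_i * log2(p_i)). Terms: -(10/23)*log2(10/23) = 0.522450; -(4/23)*log2(4/23) = 0.438880; -(9/23)*log2(9/23) = 0.529684. H = 0.522450 + 0.438880 + 0.529684 = 1.491

1.491 bits


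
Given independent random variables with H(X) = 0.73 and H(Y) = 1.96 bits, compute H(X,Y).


For independent variables, H(X,Y) = H(X) + H(Y) = 0.73 + 1.96 = 2.69

2.69 bits


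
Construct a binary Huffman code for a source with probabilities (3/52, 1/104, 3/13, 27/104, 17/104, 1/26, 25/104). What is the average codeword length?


Huffman construction (repeatedly merge the two least-probable nodes; each merge adds 1 bit to every symbol beneath it): 1/104 + 1/26 = 5/104; 5/104 + 3/52 = 11/104; 11/104 + 17/104 = 7/26; 3/13 + 25/104 = 49/104; 27/104 + 7/26 = 55/104; 49/104 + 55/104 = 1. Resulting codeword lengths (in the order the probabilities were given): (4, 5, 2, 2, 3, 5, 2). L_avg = sum(p_i * l_i) = 3/52*4 + 1/104*5 + 3/13*2 + 27/104*2 + 17/104*3 + 1/26*5 + 25/104*2 = 63/26 = 2.4231

2.4231 bits


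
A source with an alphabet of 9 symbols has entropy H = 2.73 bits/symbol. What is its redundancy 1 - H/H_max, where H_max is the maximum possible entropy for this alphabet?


H_max = log2(K) = log2(9) = 3.1699 bits/symbol. Redundancy = 1 - H/H_max = 1 - 2.73/3.1699 = 1 - 0.8612 = 0.1388

0.1388


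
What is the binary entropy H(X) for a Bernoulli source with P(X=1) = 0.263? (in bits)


H = -p*log2(p) - (1-p)*log2(1-p). -0.263*log2(0.263) = 0.506766; -0.737*log2(0.737) = 0.324474. H = 0.506766 + 0.324474 = 0.8312

0.8312 bits


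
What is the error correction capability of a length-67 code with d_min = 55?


Correction capability = floor((d-1)/2) = floor((55-1)/2) = 27

27 errors


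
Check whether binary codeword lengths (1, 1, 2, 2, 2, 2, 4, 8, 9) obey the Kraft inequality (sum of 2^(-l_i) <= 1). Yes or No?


Kraft sum = sum(2^(-l_i)) = 2.0684, need <= 1. Result: violated (a binary prefix-free code with these lengths cannot exist)

No


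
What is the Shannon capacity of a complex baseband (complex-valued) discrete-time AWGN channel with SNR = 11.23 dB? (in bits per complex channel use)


SNR_linear = 10^(11.23/10) = 13.2739; C = log2(1 + SNR_linear) = log2(1 + 13.2739) = 3.8353

3.8353 bits/channel use


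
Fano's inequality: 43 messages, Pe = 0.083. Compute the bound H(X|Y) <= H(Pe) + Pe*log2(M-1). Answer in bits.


H(Pe) = -Pe*log2(Pe) - (1-Pe)*log2(1-Pe) = -0.083*log2(0.083) - 0.917*log2(0.917) = 0.298032 + 0.114631 = 0.4127. Pe*log2(M-1) = 0.083*log2(42) = 0.447562. Bound = H(Pe) + Pe*log2(M-1) = 0.298032 + 0.114631 + 0.447562 = 0.8602

0.8602 bits


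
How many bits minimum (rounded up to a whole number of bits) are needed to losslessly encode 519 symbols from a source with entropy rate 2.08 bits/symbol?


Minimum bits >= n * H = 519 * 2.08 = 1079.52, rounded up to a whole number of bits = 1080

1080 bits


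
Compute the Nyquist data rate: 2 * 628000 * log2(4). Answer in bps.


Rate = 2 * B * log2(M) = 2 * 628000 * 2.0 = 2512000.0

2512000.0 bps


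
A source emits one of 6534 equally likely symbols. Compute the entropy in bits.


H = log2(n) = log2(6534) = 12.6738

12.6738 bits


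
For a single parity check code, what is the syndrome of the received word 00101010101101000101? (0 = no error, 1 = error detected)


Syndrome = XOR of all bits = 0 XOR 0 XOR 1 XOR 0 XOR 1 XOR 0 XOR 1 XOR 0 XOR 1 XOR 0 XOR 1 XOR 1 XOR 0 XOR 1 XOR 0 XOR 0 XOR 0 XOR 1 XOR 0 XOR 1 = 1

1


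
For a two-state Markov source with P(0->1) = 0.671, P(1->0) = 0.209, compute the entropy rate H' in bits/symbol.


Stationary distribution: pi_0 = p10/(p01+p10) = 0.2375, pi_1 = 0.7625. Entropy rate H' = pi_0*H(p01) + pi_1*H(p10) = 0.2375*0.9139 + 0.7625*0.7396 = 0.781

0.781 bits/symbol


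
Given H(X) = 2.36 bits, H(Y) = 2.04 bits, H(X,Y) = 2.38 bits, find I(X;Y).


I(X;Y) = H(X) + H(Y) - H(X,Y) = 2.36 + 2.04 - 2.38 = 2.02

2.02 bits


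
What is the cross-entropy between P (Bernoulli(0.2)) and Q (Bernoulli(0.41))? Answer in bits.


H(P,Q) = -p*log2(q) - (1-p)*log2(1-q). -0.2*log2(0.41) = 0.257261; -0.8*log2(0.59) = 0.608971. H(P,Q) = 0.257261 + 0.608971 = 0.8662

0.8662 bits


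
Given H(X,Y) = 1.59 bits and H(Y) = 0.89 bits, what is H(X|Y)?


H(X|Y) = H(X,Y) - H(Y) = 1.59 - 0.89 = 0.7

0.7 bits


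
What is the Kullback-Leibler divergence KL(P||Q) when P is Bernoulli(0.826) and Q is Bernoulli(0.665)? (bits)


KL = p*log2(p/q) + (1-p)*log2((1-p)/(1-q)) = 0.826*log2(0.826/0.665) + 0.174*log2(0.174/0.335) = 0.0939

0.0939 bits


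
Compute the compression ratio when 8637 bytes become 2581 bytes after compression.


Ratio = original / compressed = 8637 / 2581 = 3.3464

3.3464


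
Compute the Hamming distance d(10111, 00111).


Count differing positions: ^ . . . . = 1 differences

1


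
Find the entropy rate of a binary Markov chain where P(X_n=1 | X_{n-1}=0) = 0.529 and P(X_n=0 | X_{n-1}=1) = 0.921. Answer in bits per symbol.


Stationary distribution: pi_0 = p10/(p01+p10) = 0.6352, pi_1 = 0.3648. Entropy rate H' = pi_0*H(p01) + pi_1*H(p10) = 0.6352*0.9976 + 0.3648*0.3986 = 0.7791

0.7791 bits/symbol


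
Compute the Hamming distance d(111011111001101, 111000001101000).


Count differing positions: . . . . ^ ^ ^ ^ . ^ . . ^ . ^ = 7 differences

7


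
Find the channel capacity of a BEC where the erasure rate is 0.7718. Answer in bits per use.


C = 1 - epsilon = 1 - 0.7718 = 0.2282

0.2282 bits


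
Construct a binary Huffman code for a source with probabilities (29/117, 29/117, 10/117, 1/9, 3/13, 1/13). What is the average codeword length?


Huffman construction (repeatedly merge the two least-probable nodes; each merge adds 1 bit to every symbol beneath it): 1/13 + 10/117 = 19/117; 1/9 + 19/117 = 32/117; 3/13 + 29/117 = 56/117; 29/117 + 32/117 = 61/117; 56/117 + 61/117 = 1. Resulting codeword lengths (in the order the probabilities were given): (2, 2, 4, 3, 2, 4). L_avg = sum(p_i * l_i) = 29/117*2 + 29/117*2 + 10/117*4 + 1/9*3 + 3/13*2 + 1/13*4 = 95/39 = 2.4359

2.4359 bits


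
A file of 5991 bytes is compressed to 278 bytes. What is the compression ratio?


Ratio = original / compressed = 5991 / 278 = 21.5504

21.5504


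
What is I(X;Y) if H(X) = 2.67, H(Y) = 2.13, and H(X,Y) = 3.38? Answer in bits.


I(X;Y) = H(X) + H(Y) - H(X,Y) = 2.67 + 2.13 - 3.38 = 1.42

1.42 bits


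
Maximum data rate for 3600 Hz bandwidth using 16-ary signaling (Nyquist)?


Rate = 2 * B * log2(M) = 2 * 3600 * 4.0 = 28800.0

28800.0 bps


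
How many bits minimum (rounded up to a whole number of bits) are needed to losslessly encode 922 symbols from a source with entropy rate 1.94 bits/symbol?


Minimum bits >= n * H = 922 * 1.94 = 1788.68, rounded up to a whole number of bits = 1789

1789 bits


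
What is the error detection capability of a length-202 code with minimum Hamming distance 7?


Detection capability = d_min - 1 = 7 - 1 = 6

6 errors


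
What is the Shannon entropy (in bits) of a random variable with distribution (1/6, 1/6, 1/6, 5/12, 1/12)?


H = -sum(p_i * log2(p_i)). Terms: -(1/6)*log2(1/6) = 0.430827; -(1/6)*log2(1/6) = 0.430827; -(1/6)*log2(1/6) = 0.430827; -(5/12)*log2(5/12) = 0.526264; -(1/12)*log2(1/12) = 0.298747. H = 0.430827 + 0.430827 + 0.430827 + 0.526264 + 0.298747 = 2.1175

2.1175 bits


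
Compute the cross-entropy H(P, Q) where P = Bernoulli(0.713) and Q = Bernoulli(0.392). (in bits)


H(P,Q) = -p*log2(q) - (1-p)*log2(1-q). -0.713*log2(0.392) = 0.963316; -0.287*log2(0.608) = 0.206025. H(P,Q) = 0.963316 + 0.206025 = 1.1693

1.1693 bits


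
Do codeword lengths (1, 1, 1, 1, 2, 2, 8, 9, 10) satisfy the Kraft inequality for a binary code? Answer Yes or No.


Kraft sum = sum(2^(-l_i)) = 2.5068, need <= 1. Result: violated (a binary prefix-free code with these lengths cannot exist)

No


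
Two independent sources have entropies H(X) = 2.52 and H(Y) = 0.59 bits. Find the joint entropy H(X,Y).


For independent variables, H(X,Y) = H(X) + H(Y) = 2.52 + 0.59 = 3.11

3.11 bits


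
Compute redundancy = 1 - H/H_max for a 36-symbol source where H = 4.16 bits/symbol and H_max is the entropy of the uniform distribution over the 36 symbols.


H_max = log2(K) = log2(36) = 5.1699 bits/symbol. Redundancy = 1 - H/H_max = 1 - 4.16/5.1699 = 1 - 0.8047 = 0.1953

0.1953


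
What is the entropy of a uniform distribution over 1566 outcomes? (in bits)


H = log2(n) = log2(1566) = 10.6129

10.6129 bits


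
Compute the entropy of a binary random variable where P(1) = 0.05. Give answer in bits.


H = -p*log2(p) - (1-p)*log2(1-p). -0.05*log2(0.05) = 0.216096; -0.95*log2(0.95) = 0.070301. H = 0.216096 + 0.070301 = 0.2864

0.2864 bits


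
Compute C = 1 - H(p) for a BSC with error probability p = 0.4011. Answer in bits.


H(p) = -p*log2(p) - (1-p)*log2(1-p) = -0.4011*log2(0.4011) - 0.5989*log2(0.5989) = 0.528636 + 0.442954 = 0.9716. C = 1 - H(p) = 1 - 0.9716 = 0.0284

0.0284 bits


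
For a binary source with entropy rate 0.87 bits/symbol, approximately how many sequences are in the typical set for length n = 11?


log2|A_typical| = nH = 11 * 0.87 = 9.57, so |A_typical| ~ 2^9.57 = 7.601e+02

7.601e+02


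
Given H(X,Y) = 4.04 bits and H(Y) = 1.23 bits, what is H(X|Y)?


H(X|Y) = H(X,Y) - H(Y) = 4.04 - 1.23 = 2.81

2.81 bits


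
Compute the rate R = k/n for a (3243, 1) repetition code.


Rate = k/n = 1/3243

1/3243


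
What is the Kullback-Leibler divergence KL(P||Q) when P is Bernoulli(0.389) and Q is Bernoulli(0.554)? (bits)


KL = p*log2(p/q) + (1-p)*log2((1-p)/(1-q)) = 0.389*log2(0.389/0.554) + 0.611*log2(0.611/0.446) = 0.079

0.079 bits


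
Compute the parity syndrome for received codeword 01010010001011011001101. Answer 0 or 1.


Syndrome = XOR of all bits = 0 XOR 1 XOR 0 XOR 1 XOR 0 XOR 0 XOR 1 XOR 0 XOR 0 XOR 0 XOR 1 XOR 0 XOR 1 XOR 1 XOR 0 XOR 1 XOR 1 XOR 0 XOR 0 XOR 1 XOR 1 XOR 0 XOR 1 = 1

1


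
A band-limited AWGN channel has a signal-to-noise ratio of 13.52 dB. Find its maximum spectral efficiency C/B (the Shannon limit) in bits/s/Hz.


SNR_linear = 10^(13.52/10) = 22.4905; C/B = log2(1 + SNR_linear) = log2(1 + 22.4905) = 4.554

4.554 bits/s/Hz


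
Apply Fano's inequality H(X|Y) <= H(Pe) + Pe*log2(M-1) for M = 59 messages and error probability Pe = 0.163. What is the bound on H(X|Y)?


H(Pe) = -Pe*log2(Pe) - (1-Pe)*log2(1-Pe) = -0.163*log2(0.163) - 0.837*log2(0.837) = 0.426580 + 0.214858 = 0.6414. Pe*log2(M-1) = 0.163*log2(58) = 0.954851. Bound = H(Pe) + Pe*log2(M-1) = 0.426580 + 0.214858 + 0.954851 = 1.5963

1.5963 bits
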